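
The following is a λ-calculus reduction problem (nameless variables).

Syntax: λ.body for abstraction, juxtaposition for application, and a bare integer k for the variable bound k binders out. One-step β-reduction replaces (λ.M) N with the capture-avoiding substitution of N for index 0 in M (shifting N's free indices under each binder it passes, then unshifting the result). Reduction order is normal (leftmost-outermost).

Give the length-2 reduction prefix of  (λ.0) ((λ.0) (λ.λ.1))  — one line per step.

  start: (λ.0) ((λ.0) (λ.λ.1))
  [1] (λ.0) (λ.λ.1)
  [2] λ.λ.1

Answer: after 2 steps: λ.λ.1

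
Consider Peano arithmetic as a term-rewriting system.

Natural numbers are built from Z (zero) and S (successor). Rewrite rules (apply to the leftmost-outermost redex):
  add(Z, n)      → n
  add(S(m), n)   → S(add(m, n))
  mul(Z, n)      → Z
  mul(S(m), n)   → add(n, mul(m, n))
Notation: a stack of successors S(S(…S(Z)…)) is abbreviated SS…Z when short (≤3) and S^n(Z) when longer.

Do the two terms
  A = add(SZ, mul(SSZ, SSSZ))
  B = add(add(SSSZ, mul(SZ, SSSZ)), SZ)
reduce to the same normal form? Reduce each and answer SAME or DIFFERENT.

Term A:
  start: add(SZ, mul(SSZ, SSSZ))
  [1] S(add(Z, mul(SSZ, SSSZ)))
  [2] S(mul(SSZ, SSSZ))
  [3] S(add(SSSZ, mul(SZ, SSSZ)))
  [4] S(S(add(SSZ, mul(SZ, SSSZ))))
  [5] S(S(S(add(SZ, mul(SZ, SSSZ)))))
  [6] S(S(S(S(add(Z, mul(SZ, SSSZ))))))
  [7] S(S(S(S(mul(SZ, SSSZ)))))
  [8] S(S(S(S(add(SSSZ, mul(Z, SSSZ))))))
  [9] S(S(S(S(S(add(SSZ, mul(Z, SSSZ)))))))
  [10] S(S(S(S(S(S(add(SZ, mul(Z, SSSZ))))))))
  [11] S(S(S(S(S(S(S(add(Z, mul(Z, SSSZ)))))))))
  [12] S(S(S(S(S(S(S(mul(Z, SSSZ))))))))
  [13] S^7(Z)

Term B:
  start: add(add(SSSZ, mul(SZ, SSSZ)), SZ)
  [1] add(S(add(SSZ, mul(SZ, SSSZ))), SZ)
  [2] S(add(add(SSZ, mul(SZ, SSSZ)), SZ))
  [3] S(add(S(add(SZ, mul(SZ, SSSZ))), SZ))
  [4] S(S(add(add(SZ, mul(SZ, SSSZ)), SZ)))
  [5] S(S(add(S(add(Z, mul(SZ, SSSZ))), SZ)))
  [6] S(S(S(add(add(Z, mul(SZ, SSSZ)), SZ))))
  [7] S(S(S(add(mul(SZ, SSSZ), SZ))))
  [8] S(S(S(add(add(SSSZ, mul(Z, SSSZ)), SZ))))
  [9] S(S(S(add(S(add(SSZ, mul(Z, SSSZ))), SZ))))
  [10] S(S(S(S(add(add(SSZ, mul(Z, SSSZ)), SZ)))))
  [11] S(S(S(S(add(S(add(SZ, mul(Z, SSSZ))), SZ)))))
  [12] S(S(S(S(S(add(add(SZ, mul(Z, SSSZ)), SZ))))))
  [13] S(S(S(S(S(add(S(add(Z, mul(Z, SSSZ))), SZ))))))
  [14] S(S(S(S(S(S(add(add(Z, mul(Z, SSSZ)), SZ)))))))
  [15] S(S(S(S(S(S(add(mul(Z, SSSZ), SZ)))))))
  [16] S(S(S(S(S(S(add(Z, SZ)))))))
  [17] S^7(Z)

Answer: SAME — A ⇓ S^7(Z), B ⇓ S^7(Z)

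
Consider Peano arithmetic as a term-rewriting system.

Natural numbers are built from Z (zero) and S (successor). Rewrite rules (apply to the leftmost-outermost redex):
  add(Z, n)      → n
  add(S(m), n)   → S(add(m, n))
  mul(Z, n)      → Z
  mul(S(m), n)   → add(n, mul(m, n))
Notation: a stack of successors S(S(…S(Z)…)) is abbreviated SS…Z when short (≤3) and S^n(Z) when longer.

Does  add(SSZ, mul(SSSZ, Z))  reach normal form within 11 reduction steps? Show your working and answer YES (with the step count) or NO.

Answer: YES — reaches normal form SSZ in 10 ≤ 11 steps

Working:
  start: add(SSZ, mul(SSSZ, Z))
  →1  S(add(SZ, mul(SSSZ, Z)))
  →2  S(S(add(Z, mul(SSSZ, Z))))
  →3  S(S(mul(SSSZ, Z)))
  →4  S(S(add(Z, mul(SSZ, Z))))
  →5  S(S(mul(SSZ, Z)))
  →6  S(S(add(Z, mul(SZ, Z))))
  →7  S(S(mul(SZ, Z)))
  →8  S(S(add(Z, mul(Z, Z))))
  →9  S(S(mul(Z, Z)))
  →10  SSZ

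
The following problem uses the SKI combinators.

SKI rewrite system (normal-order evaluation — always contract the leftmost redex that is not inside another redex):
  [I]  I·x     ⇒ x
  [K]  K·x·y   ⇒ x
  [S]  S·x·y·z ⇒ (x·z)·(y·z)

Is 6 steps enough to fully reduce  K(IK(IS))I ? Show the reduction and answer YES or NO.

  start: K(IK(IS))I
  [1] IK(IS)
  [2] K(IS)
  [3] KS

Answer: YES — reaches normal form KS in 3 ≤ 6 steps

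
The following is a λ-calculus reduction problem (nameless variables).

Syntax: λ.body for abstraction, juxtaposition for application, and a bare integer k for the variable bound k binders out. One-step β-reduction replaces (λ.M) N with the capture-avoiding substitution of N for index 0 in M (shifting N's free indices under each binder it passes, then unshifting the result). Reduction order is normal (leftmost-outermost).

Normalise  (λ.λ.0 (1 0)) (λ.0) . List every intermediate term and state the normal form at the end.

  start: (λ.λ.0 (1 0)) (λ.0)
  [1] λ.0 ((λ.0) 0)
  [2] λ.0 0

Answer: normal form = λ.0 0  (in 2 steps)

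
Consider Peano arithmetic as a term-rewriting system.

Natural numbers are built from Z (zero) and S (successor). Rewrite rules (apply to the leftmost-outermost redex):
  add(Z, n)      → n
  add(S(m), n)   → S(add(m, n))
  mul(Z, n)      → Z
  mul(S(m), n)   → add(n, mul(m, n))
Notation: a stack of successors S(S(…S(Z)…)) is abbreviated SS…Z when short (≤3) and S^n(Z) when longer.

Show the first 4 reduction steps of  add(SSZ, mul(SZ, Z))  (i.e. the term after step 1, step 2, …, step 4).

  start: add(SSZ, mul(SZ, Z))
  →1  S(add(SZ, mul(SZ, Z)))
  →2  S(S(add(Z, mul(SZ, Z))))
  →3  S(S(mul(SZ, Z)))
  →4  S(S(add(Z, mul(Z, Z))))

Answer: after 4 steps: S(S(add(Z, mul(Z, Z))))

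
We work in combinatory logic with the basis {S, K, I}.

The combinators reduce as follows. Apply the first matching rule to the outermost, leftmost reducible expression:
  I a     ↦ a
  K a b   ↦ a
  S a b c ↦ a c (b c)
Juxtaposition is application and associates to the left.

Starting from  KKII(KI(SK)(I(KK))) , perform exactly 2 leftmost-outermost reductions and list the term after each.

Answer: after 2 steps: I

Working:
  start: KKII(KI(SK)(I(KK)))
  [1] KI(KI(SK)(I(KK)))
  [2] I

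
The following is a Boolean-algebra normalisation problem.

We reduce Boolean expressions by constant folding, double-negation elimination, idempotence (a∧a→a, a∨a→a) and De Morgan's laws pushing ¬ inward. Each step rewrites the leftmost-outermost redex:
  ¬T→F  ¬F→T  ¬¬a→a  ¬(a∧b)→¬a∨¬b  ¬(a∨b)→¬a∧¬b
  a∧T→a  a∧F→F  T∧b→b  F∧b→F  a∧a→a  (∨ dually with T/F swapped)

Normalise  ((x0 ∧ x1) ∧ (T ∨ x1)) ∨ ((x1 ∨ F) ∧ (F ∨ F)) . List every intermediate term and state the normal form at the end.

Answer: normal form = x0 ∧ x1  (in 6 steps)

Derivation:
  start: ((x0 ∧ x1) ∧ (T ∨ x1)) ∨ ((x1 ∨ F) ∧ (F ∨ F))
  step 1: ((x0 ∧ x1) ∧ T) ∨ ((x1 ∨ F) ∧ (F ∨ F))
  step 2: (x0 ∧ x1) ∨ ((x1 ∨ F) ∧ (F ∨ F))
  step 3: (x0 ∧ x1) ∨ (x1 ∧ (F ∨ F))
  step 4: (x0 ∧ x1) ∨ (x1 ∧ F)
  step 5: (x0 ∧ x1) ∨ F
  step 6: x0 ∧ x1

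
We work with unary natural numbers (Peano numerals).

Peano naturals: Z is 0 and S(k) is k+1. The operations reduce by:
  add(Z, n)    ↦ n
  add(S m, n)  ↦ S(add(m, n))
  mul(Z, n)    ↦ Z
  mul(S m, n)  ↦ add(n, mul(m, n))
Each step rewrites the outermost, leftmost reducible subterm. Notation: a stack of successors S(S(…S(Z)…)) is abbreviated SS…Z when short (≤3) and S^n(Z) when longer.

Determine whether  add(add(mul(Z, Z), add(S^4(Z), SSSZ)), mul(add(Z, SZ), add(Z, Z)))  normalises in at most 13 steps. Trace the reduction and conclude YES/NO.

Answer: NO — after 13 steps the term is S(S(S(S(S(S(add(SZ, mul(add(Z, SZ), add(Z, Z))))))))), not yet normal

Derivation:
  start: add(add(mul(Z, Z), add(S^4(Z), SSSZ)), mul(add(Z, SZ), add(Z, Z)))
  →1  add(add(Z, add(S^4(Z), SSSZ)), mul(add(Z, SZ), add(Z, Z)))
  →2  add(add(S^4(Z), SSSZ), mul(add(Z, SZ), add(Z, Z)))
  →3  add(S(add(SSSZ, SSSZ)), mul(add(Z, SZ), add(Z, Z)))
  →4  S(add(add(SSSZ, SSSZ), mul(add(Z, SZ), add(Z, Z))))
  →5  S(add(S(add(SSZ, SSSZ)), mul(add(Z, SZ), add(Z, Z))))
  →6  S(S(add(add(SSZ, SSSZ), mul(add(Z, SZ), add(Z, Z)))))
  →7  S(S(add(S(add(SZ, SSSZ)), mul(add(Z, SZ), add(Z, Z)))))
  →8  S(S(S(add(add(SZ, SSSZ), mul(add(Z, SZ), add(Z, Z))))))
  →9  S(S(S(add(S(add(Z, SSSZ)), mul(add(Z, SZ), add(Z, Z))))))
  →10  S(S(S(S(add(add(Z, SSSZ), mul(add(Z, SZ), add(Z, Z)))))))
  →11  S(S(S(S(add(SSSZ, mul(add(Z, SZ), add(Z, Z)))))))
  →12  S(S(S(S(S(add(SSZ, mul(add(Z, SZ), add(Z, Z))))))))
  →13  S(S(S(S(S(S(add(SZ, mul(add(Z, SZ), add(Z, Z)))))))))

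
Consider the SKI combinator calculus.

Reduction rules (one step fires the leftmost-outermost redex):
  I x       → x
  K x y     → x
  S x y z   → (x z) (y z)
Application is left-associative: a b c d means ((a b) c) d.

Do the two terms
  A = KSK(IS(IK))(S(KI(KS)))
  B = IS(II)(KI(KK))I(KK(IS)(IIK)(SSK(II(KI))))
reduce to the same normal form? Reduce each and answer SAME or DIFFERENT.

Answer: DIFFERENT — A ⇓ S(SK)(SI), B ⇓ K

Working:
Term A:
  start: KSK(IS(IK))(S(KI(KS)))
  [1] S(IS(IK))(S(KI(KS)))
  [2] S(S(IK))(S(KI(KS)))
  [3] S(SK)(S(KI(KS)))
  [4] S(SK)(SI)

Term B:
  start: IS(II)(KI(KK))I(KK(IS)(IIK)(SSK(II(KI))))
  [1] S(II)(KI(KK))I(KK(IS)(IIK)(SSK(II(KI))))
  [2] III(KI(KK)I)(KK(IS)(IIK)(SSK(II(KI))))
  [3] II(KI(KK)I)(KK(IS)(IIK)(SSK(II(KI))))
  [4] I(KI(KK)I)(KK(IS)(IIK)(SSK(II(KI))))
  [5] KI(KK)I(KK(IS)(IIK)(SSK(II(KI))))
  [6] II(KK(IS)(IIK)(SSK(II(KI))))
  [7] I(KK(IS)(IIK)(SSK(II(KI))))
  [8] KK(IS)(IIK)(SSK(II(KI)))
  [9] K(IIK)(SSK(II(KI)))
  [10] IIK
  [11] IK
  [12] K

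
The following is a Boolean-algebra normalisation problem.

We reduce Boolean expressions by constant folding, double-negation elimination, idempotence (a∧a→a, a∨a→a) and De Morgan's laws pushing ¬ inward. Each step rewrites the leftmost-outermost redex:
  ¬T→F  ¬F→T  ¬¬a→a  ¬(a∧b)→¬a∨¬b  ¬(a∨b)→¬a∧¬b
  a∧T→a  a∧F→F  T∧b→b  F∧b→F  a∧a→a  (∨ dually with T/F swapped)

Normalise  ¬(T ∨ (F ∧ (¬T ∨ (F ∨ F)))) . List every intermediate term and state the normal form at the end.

  start: ¬(T ∨ (F ∧ (¬T ∨ (F ∨ F))))
  [1] ¬T ∧ ¬(F ∧ (¬T ∨ (F ∨ F)))
  [2] F ∧ ¬(F ∧ (¬T ∨ (F ∨ F)))
  [3] F

Answer: normal form = F  (in 3 steps)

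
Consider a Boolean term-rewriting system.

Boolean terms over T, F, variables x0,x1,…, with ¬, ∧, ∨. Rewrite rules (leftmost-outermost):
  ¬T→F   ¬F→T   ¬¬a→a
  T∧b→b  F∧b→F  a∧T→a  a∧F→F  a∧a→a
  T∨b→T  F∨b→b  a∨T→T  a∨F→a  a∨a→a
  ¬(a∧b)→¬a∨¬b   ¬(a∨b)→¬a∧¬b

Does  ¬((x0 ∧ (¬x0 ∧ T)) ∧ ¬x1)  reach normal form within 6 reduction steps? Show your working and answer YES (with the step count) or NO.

  start: ¬((x0 ∧ (¬x0 ∧ T)) ∧ ¬x1)
  →1  ¬(x0 ∧ (¬x0 ∧ T)) ∨ ¬¬x1
  →2  (¬x0 ∨ ¬(¬x0 ∧ T)) ∨ ¬¬x1
  →3  (¬x0 ∨ (¬¬x0 ∨ ¬T)) ∨ ¬¬x1
  →4  (¬x0 ∨ (x0 ∨ ¬T)) ∨ ¬¬x1
  →5  (¬x0 ∨ (x0 ∨ F)) ∨ ¬¬x1
  →6  (¬x0 ∨ x0) ∨ ¬¬x1

Answer: NO — after 6 steps the term is (¬x0 ∨ x0) ∨ ¬¬x1, not yet normal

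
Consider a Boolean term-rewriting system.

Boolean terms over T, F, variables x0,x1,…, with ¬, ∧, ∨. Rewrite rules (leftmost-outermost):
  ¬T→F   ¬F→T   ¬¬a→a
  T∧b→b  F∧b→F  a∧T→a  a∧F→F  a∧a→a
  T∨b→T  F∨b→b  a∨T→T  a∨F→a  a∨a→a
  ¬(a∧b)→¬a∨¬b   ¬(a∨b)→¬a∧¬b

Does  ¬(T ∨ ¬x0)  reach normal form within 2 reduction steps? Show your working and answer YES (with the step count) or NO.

Answer: NO — after 2 steps the term is F ∧ ¬¬x0, not yet normal

Working:
  start: ¬(T ∨ ¬x0)
  →1  ¬T ∧ ¬¬x0
  →2  F ∧ ¬¬x0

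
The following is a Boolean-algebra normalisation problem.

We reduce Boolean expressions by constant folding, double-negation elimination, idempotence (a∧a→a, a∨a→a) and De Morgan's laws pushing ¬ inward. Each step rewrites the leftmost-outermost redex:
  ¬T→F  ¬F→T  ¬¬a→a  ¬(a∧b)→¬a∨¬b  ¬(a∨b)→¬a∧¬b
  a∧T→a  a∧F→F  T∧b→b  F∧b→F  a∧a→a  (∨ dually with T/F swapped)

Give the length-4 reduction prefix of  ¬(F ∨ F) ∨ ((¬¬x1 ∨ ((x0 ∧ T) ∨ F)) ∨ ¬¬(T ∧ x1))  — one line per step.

  start: ¬(F ∨ F) ∨ ((¬¬x1 ∨ ((x0 ∧ T) ∨ F)) ∨ ¬¬(T ∧ x1))
  →1  (¬F ∧ ¬F) ∨ ((¬¬x1 ∨ ((x0 ∧ T) ∨ F)) ∨ ¬¬(T ∧ x1))
  →2  ¬F ∨ ((¬¬x1 ∨ ((x0 ∧ T) ∨ F)) ∨ ¬¬(T ∧ x1))
  →3  T ∨ ((¬¬x1 ∨ ((x0 ∧ T) ∨ F)) ∨ ¬¬(T ∧ x1))
  →4  T

Answer: after 4 steps: T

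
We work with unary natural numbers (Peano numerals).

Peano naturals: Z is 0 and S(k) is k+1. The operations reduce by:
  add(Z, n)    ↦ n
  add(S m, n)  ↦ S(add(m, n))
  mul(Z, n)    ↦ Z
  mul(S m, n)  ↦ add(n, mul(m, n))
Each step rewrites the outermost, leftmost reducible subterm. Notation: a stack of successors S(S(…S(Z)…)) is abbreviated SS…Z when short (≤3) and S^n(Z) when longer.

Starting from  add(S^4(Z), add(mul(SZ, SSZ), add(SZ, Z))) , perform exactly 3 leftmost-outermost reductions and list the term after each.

Answer: after 3 steps: S(S(S(add(SZ, add(mul(SZ, SSZ), add(SZ, Z))))))

Reduction:
  start: add(S^4(Z), add(mul(SZ, SSZ), add(SZ, Z)))
  [1] S(add(SSSZ, add(mul(SZ, SSZ), add(SZ, Z))))
  [2] S(S(add(SSZ, add(mul(SZ, SSZ), add(SZ, Z)))))
  [3] S(S(S(add(SZ, add(mul(SZ, SSZ), add(SZ, Z))))))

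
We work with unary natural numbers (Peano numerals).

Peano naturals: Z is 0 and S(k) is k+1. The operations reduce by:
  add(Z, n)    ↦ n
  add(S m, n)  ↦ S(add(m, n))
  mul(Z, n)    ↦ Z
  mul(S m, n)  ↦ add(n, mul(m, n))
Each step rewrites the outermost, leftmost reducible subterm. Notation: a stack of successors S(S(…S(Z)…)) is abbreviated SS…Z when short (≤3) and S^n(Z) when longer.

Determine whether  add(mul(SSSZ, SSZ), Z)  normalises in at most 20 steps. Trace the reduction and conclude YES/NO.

  start: add(mul(SSSZ, SSZ), Z)
  [1] add(add(SSZ, mul(SSZ, SSZ)), Z)
  [2] add(S(add(SZ, mul(SSZ, SSZ))), Z)
  [3] S(add(add(SZ, mul(SSZ, SSZ)), Z))
  [4] S(add(S(add(Z, mul(SSZ, SSZ))), Z))
  [5] S(S(add(add(Z, mul(SSZ, SSZ)), Z)))
  [6] S(S(add(mul(SSZ, SSZ), Z)))
  [7] S(S(add(add(SSZ, mul(SZ, SSZ)), Z)))
  [8] S(S(add(S(add(SZ, mul(SZ, SSZ))), Z)))
  [9] S(S(S(add(add(SZ, mul(SZ, SSZ)), Z))))
  [10] S(S(S(add(S(add(Z, mul(SZ, SSZ))), Z))))
  [11] S(S(S(S(add(add(Z, mul(SZ, SSZ)), Z)))))
  [12] S(S(S(S(add(mul(SZ, SSZ), Z)))))
  [13] S(S(S(S(add(add(SSZ, mul(Z, SSZ)), Z)))))
  [14] S(S(S(S(add(S(add(SZ, mul(Z, SSZ))), Z)))))
  [15] S(S(S(S(S(add(add(SZ, mul(Z, SSZ)), Z))))))
  [16] S(S(S(S(S(add(S(add(Z, mul(Z, SSZ))), Z))))))
  [17] S(S(S(S(S(S(add(add(Z, mul(Z, SSZ)), Z)))))))
  [18] S(S(S(S(S(S(add(mul(Z, SSZ), Z)))))))
  [19] S(S(S(S(S(S(add(Z, Z)))))))
  [20] S^6(Z)

Answer: YES — reaches normal form S^6(Z) in 20 ≤ 20 steps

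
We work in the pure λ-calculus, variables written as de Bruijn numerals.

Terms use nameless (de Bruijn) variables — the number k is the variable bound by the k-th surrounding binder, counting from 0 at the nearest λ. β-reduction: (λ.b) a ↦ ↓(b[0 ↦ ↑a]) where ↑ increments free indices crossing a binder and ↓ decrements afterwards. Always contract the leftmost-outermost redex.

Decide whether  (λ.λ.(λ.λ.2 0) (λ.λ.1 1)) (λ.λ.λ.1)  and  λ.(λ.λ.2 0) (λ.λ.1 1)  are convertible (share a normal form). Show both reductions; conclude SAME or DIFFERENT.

Term A:
  start: (λ.λ.(λ.λ.2 0) (λ.λ.1 1)) (λ.λ.λ.1)
  [1] λ.(λ.λ.2 0) (λ.λ.1 1)
  [2] λ.λ.1 0

Term B:
  start: λ.(λ.λ.2 0) (λ.λ.1 1)
  [1] λ.λ.1 0

Answer: SAME — A ⇓ λ.λ.1 0, B ⇓ λ.λ.1 0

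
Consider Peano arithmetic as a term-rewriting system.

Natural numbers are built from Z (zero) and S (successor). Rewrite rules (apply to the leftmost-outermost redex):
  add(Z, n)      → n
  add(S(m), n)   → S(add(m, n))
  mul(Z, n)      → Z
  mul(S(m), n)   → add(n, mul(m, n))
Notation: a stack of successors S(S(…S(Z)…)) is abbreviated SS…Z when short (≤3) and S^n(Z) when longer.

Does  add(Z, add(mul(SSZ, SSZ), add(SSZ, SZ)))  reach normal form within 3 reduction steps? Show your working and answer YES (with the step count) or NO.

Answer: NO — after 3 steps the term is add(S(add(SZ, mul(SZ, SSZ))), add(SSZ, SZ)), not yet normal

Derivation:
  start: add(Z, add(mul(SSZ, SSZ), add(SSZ, SZ)))
  [1] add(mul(SSZ, SSZ), add(SSZ, SZ))
  [2] add(add(SSZ, mul(SZ, SSZ)), add(SSZ, SZ))
  [3] add(S(add(SZ, mul(SZ, SSZ))), add(SSZ, SZ))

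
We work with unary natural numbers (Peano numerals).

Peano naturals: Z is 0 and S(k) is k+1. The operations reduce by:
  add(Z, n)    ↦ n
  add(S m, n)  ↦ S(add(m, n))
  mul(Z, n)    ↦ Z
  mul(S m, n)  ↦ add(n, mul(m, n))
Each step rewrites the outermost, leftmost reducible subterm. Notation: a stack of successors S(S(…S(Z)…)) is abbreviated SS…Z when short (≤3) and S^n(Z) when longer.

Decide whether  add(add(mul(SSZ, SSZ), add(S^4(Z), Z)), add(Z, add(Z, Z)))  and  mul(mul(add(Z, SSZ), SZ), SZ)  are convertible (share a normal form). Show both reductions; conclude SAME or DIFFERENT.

Term A:
  start: add(add(mul(SSZ, SSZ), add(S^4(Z), Z)), add(Z, add(Z, Z)))
  [1] add(add(add(SSZ, mul(SZ, SSZ)), add(S^4(Z), Z)), add(Z, add(Z, Z)))
  [2] add(add(S(add(SZ, mul(SZ, SSZ))), add(S^4(Z), Z)), add(Z, add(Z, Z)))
  [3] add(S(add(add(SZ, mul(SZ, SSZ)), add(S^4(Z), Z))), add(Z, add(Z, Z)))
  [4] S(add(add(add(SZ, mul(SZ, SSZ)), add(S^4(Z), Z)), add(Z, add(Z, Z))))
  [5] S(add(add(S(add(Z, mul(SZ, SSZ))), add(S^4(Z), Z)), add(Z, add(Z, Z))))
  [6] S(add(S(add(add(Z, mul(SZ, SSZ)), add(S^4(Z), Z))), add(Z, add(Z, Z))))
  [7] S(S(add(add(add(Z, mul(SZ, SSZ)), add(S^4(Z), Z)), add(Z, add(Z, Z)))))
  [8] S(S(add(add(mul(SZ, SSZ), add(S^4(Z), Z)), add(Z, add(Z, Z)))))
  [9] S(S(add(add(add(SSZ, mul(Z, SSZ)), add(S^4(Z), Z)), add(Z, add(Z, Z)))))
  [10] S(S(add(add(S(add(SZ, mul(Z, SSZ))), add(S^4(Z), Z)), add(Z, add(Z, Z)))))
  [11] S(S(add(S(add(add(SZ, mul(Z, SSZ)), add(S^4(Z), Z))), add(Z, add(Z, Z)))))
  [12] S(S(S(add(add(add(SZ, mul(Z, SSZ)), add(S^4(Z), Z)), add(Z, add(Z, Z))))))
  [13] S(S(S(add(add(S(add(Z, mul(Z, SSZ))), add(S^4(Z), Z)), add(Z, add(Z, Z))))))
  [14] S(S(S(add(S(add(add(Z, mul(Z, SSZ)), add(S^4(Z), Z))), add(Z, add(Z, Z))))))
  [15] S(S(S(S(add(add(add(Z, mul(Z, SSZ)), add(S^4(Z), Z)), add(Z, add(Z, Z)))))))
  [16] S(S(S(S(add(add(mul(Z, SSZ), add(S^4(Z), Z)), add(Z, add(Z, Z)))))))
  [17] S(S(S(S(add(add(Z, add(S^4(Z), Z)), add(Z, add(Z, Z)))))))
  [18] S(S(S(S(add(add(S^4(Z), Z), add(Z, add(Z, Z)))))))
  [19] S(S(S(S(add(S(add(SSSZ, Z)), add(Z, add(Z, Z)))))))
  [20] S(S(S(S(S(add(add(SSSZ, Z), add(Z, add(Z, Z))))))))
  [21] S(S(S(S(S(add(S(add(SSZ, Z)), add(Z, add(Z, Z))))))))
  [22] S(S(S(S(S(S(add(add(SSZ, Z), add(Z, add(Z, Z)))))))))
  [23] S(S(S(S(S(S(add(S(add(SZ, Z)), add(Z, add(Z, Z)))))))))
  [24] S(S(S(S(S(S(S(add(add(SZ, Z), add(Z, add(Z, Z))))))))))
  [25] S(S(S(S(S(S(S(add(S(add(Z, Z)), add(Z, add(Z, Z))))))))))
  [26] S(S(S(S(S(S(S(S(add(add(Z, Z), add(Z, add(Z, Z)))))))))))
  [27] S(S(S(S(S(S(S(S(add(Z, add(Z, add(Z, Z)))))))))))
  [28] S(S(S(S(S(S(S(S(add(Z, add(Z, Z))))))))))
  [29] S(S(S(S(S(S(S(S(add(Z, Z)))))))))
  [30] S^8(Z)

Term B:
  start: mul(mul(add(Z, SSZ), SZ), SZ)
  [1] mul(mul(SSZ, SZ), SZ)
  [2] mul(add(SZ, mul(SZ, SZ)), SZ)
  [3] mul(S(add(Z, mul(SZ, SZ))), SZ)
  [4] add(SZ, mul(add(Z, mul(SZ, SZ)), SZ))
  [5] S(add(Z, mul(add(Z, mul(SZ, SZ)), SZ)))
  [6] S(mul(add(Z, mul(SZ, SZ)), SZ))
  [7] S(mul(mul(SZ, SZ), SZ))
  [8] S(mul(add(SZ, mul(Z, SZ)), SZ))
  [9] S(mul(S(add(Z, mul(Z, SZ))), SZ))
  [10] S(add(SZ, mul(add(Z, mul(Z, SZ)), SZ)))
  [11] S(S(add(Z, mul(add(Z, mul(Z, SZ)), SZ))))
  [12] S(S(mul(add(Z, mul(Z, SZ)), SZ)))
  [13] S(S(mul(mul(Z, SZ), SZ)))
  [14] S(S(mul(Z, SZ)))
  [15] SSZ

Answer: DIFFERENT — A ⇓ S^8(Z), B ⇓ SSZ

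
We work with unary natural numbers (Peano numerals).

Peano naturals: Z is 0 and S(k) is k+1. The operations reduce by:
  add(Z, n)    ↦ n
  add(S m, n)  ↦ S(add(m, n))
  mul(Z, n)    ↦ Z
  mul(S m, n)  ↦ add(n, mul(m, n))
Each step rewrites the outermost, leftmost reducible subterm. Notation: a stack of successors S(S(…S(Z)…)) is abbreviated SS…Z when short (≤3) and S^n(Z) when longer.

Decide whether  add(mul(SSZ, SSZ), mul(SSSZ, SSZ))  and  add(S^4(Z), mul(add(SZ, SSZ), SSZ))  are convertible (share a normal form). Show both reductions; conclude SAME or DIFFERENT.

Term A:
  start: add(mul(SSZ, SSZ), mul(SSSZ, SSZ))
  →1  add(add(SSZ, mul(SZ, SSZ)), mul(SSSZ, SSZ))
  →2  add(S(add(SZ, mul(SZ, SSZ))), mul(SSSZ, SSZ))
  →3  S(add(add(SZ, mul(SZ, SSZ)), mul(SSSZ, SSZ)))
  →4  S(add(S(add(Z, mul(SZ, SSZ))), mul(SSSZ, SSZ)))
  →5  S(S(add(add(Z, mul(SZ, SSZ)), mul(SSSZ, SSZ))))
  →6  S(S(add(mul(SZ, SSZ), mul(SSSZ, SSZ))))
  →7  S(S(add(add(SSZ, mul(Z, SSZ)), mul(SSSZ, SSZ))))
  →8  S(S(add(S(add(SZ, mul(Z, SSZ))), mul(SSSZ, SSZ))))
  →9  S(S(S(add(add(SZ, mul(Z, SSZ)), mul(SSSZ, SSZ)))))
  →10  S(S(S(add(S(add(Z, mul(Z, SSZ))), mul(SSSZ, SSZ)))))
  →11  S(S(S(S(add(add(Z, mul(Z, SSZ)), mul(SSSZ, SSZ))))))
  →12  S(S(S(S(add(mul(Z, SSZ), mul(SSSZ, SSZ))))))
  →13  S(S(S(S(add(Z, mul(SSSZ, SSZ))))))
  →14  S(S(S(S(mul(SSSZ, SSZ)))))
  →15  S(S(S(S(add(SSZ, mul(SSZ, SSZ))))))
  →16  S(S(S(S(S(add(SZ, mul(SSZ, SSZ)))))))
  →17  S(S(S(S(S(S(add(Z, mul(SSZ, SSZ))))))))
  →18  S(S(S(S(S(S(mul(SSZ, SSZ)))))))
  →19  S(S(S(S(S(S(add(SSZ, mul(SZ, SSZ))))))))
  →20  S(S(S(S(S(S(S(add(SZ, mul(SZ, SSZ)))))))))
  →21  S(S(S(S(S(S(S(S(add(Z, mul(SZ, SSZ))))))))))
  →22  S(S(S(S(S(S(S(S(mul(SZ, SSZ)))))))))
  →23  S(S(S(S(S(S(S(S(add(SSZ, mul(Z, SSZ))))))))))
  →24  S(S(S(S(S(S(S(S(S(add(SZ, mul(Z, SSZ)))))))))))
  →25  S(S(S(S(S(S(S(S(S(S(add(Z, mul(Z, SSZ))))))))))))
  →26  S(S(S(S(S(S(S(S(S(S(mul(Z, SSZ)))))))))))
  →27  S^10(Z)

Term B:
  start: add(S^4(Z), mul(add(SZ, SSZ), SSZ))
  →1  S(add(SSSZ, mul(add(SZ, SSZ), SSZ)))
  →2  S(S(add(SSZ, mul(add(SZ, SSZ), SSZ))))
  →3  S(S(S(add(SZ, mul(add(SZ, SSZ), SSZ)))))
  →4  S(S(S(S(add(Z, mul(add(SZ, SSZ), SSZ))))))
  →5  S(S(S(S(mul(add(SZ, SSZ), SSZ)))))
  →6  S(S(S(S(mul(S(add(Z, SSZ)), SSZ)))))
  →7  S(S(S(S(add(SSZ, mul(add(Z, SSZ), SSZ))))))
  →8  S(S(S(S(S(add(SZ, mul(add(Z, SSZ), SSZ)))))))
  →9  S(S(S(S(S(S(add(Z, mul(add(Z, SSZ), SSZ))))))))
  →10  S(S(S(S(S(S(mul(add(Z, SSZ), SSZ)))))))
  →11  S(S(S(S(S(S(mul(SSZ, SSZ)))))))
  →12  S(S(S(S(S(S(add(SSZ, mul(SZ, SSZ))))))))
  →13  S(S(S(S(S(S(S(add(SZ, mul(SZ, SSZ)))))))))
  →14  S(S(S(S(S(S(S(S(add(Z, mul(SZ, SSZ))))))))))
  →15  S(S(S(S(S(S(S(S(mul(SZ, SSZ)))))))))
  →16  S(S(S(S(S(S(S(S(add(SSZ, mul(Z, SSZ))))))))))
  →17  S(S(S(S(S(S(S(S(S(add(SZ, mul(Z, SSZ)))))))))))
  →18  S(S(S(S(S(S(S(S(S(S(add(Z, mul(Z, SSZ))))))))))))
  →19  S(S(S(S(S(S(S(S(S(S(mul(Z, SSZ)))))))))))
  →20  S^10(Z)

Answer: SAME — A ⇓ S^10(Z), B ⇓ S^10(Z)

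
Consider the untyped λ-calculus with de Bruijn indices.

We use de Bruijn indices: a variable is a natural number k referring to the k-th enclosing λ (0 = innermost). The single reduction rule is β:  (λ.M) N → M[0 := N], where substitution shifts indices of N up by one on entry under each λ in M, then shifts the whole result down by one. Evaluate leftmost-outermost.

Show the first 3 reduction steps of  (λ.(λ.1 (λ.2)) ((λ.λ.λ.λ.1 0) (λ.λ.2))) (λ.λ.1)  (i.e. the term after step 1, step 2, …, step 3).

Answer: after 3 steps: λ.λ.λ.λ.1

Working:
  start: (λ.(λ.1 (λ.2)) ((λ.λ.λ.λ.1 0) (λ.λ.2))) (λ.λ.1)
  [1] (λ.(λ.λ.1) (λ.λ.λ.1)) ((λ.λ.λ.λ.1 0) (λ.λ.λ.λ.1))
  [2] (λ.λ.1) (λ.λ.λ.1)
  [3] λ.λ.λ.λ.1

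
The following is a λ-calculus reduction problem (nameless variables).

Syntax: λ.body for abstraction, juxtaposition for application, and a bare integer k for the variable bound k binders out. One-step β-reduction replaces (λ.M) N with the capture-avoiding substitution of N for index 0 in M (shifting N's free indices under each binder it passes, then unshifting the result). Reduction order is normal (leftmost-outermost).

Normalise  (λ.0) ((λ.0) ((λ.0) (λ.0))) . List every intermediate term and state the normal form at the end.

Answer: normal form = λ.0  (in 3 steps)

Reduction:
  start: (λ.0) ((λ.0) ((λ.0) (λ.0)))
  →1  (λ.0) ((λ.0) (λ.0))
  →2  (λ.0) (λ.0)
  →3  λ.0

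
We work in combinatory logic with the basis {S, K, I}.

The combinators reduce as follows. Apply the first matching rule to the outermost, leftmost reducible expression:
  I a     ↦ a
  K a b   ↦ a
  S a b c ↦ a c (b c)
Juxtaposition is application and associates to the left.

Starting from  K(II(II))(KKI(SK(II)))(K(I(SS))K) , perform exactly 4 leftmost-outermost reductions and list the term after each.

Answer: after 4 steps: I(K(I(SS))K)

Working:
  start: K(II(II))(KKI(SK(II)))(K(I(SS))K)
  [1] II(II)(K(I(SS))K)
  [2] I(II)(K(I(SS))K)
  [3] II(K(I(SS))K)
  [4] I(K(I(SS))K)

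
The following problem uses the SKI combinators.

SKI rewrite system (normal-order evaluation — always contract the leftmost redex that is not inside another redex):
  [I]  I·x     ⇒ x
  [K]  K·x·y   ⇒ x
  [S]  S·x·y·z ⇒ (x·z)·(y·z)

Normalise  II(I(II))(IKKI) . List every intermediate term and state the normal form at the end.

  start: II(I(II))(IKKI)
  [1] I(I(II))(IKKI)
  [2] I(II)(IKKI)
  [3] II(IKKI)
  [4] I(IKKI)
  [5] IKKI
  [6] KKI
  [7] K

Answer: normal form = K  (in 7 steps)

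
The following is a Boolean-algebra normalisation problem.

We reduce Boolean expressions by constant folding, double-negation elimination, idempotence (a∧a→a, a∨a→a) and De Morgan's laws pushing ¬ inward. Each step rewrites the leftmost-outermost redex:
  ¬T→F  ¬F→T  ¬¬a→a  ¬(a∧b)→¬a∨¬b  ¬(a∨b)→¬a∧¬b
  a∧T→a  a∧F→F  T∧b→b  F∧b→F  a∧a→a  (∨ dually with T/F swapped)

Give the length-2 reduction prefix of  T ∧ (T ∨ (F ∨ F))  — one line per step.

  start: T ∧ (T ∨ (F ∨ F))
  [1] T ∨ (F ∨ F)
  [2] T

Answer: after 2 steps: T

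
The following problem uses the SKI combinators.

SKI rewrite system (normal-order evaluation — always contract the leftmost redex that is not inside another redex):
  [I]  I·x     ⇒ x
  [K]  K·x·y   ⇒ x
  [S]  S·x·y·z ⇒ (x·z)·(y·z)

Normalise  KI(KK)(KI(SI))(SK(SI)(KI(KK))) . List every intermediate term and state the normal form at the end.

  start: KI(KK)(KI(SI))(SK(SI)(KI(KK)))
  [1] I(KI(SI))(SK(SI)(KI(KK)))
  [2] KI(SI)(SK(SI)(KI(KK)))
  [3] I(SK(SI)(KI(KK)))
  [4] SK(SI)(KI(KK))
  [5] K(KI(KK))(SI(KI(KK)))
  [6] KI(KK)
  [7] I

Answer: normal form = I  (in 7 steps)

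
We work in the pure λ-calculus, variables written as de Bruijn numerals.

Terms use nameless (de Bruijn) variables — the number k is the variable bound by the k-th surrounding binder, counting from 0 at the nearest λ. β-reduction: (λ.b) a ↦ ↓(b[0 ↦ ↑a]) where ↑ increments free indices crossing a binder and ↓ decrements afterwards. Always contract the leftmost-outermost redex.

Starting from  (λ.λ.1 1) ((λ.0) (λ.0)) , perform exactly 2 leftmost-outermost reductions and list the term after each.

  start: (λ.λ.1 1) ((λ.0) (λ.0))
  step 1: λ.(λ.0) (λ.0) ((λ.0) (λ.0))
  step 2: λ.(λ.0) ((λ.0) (λ.0))

Answer: after 2 steps: λ.(λ.0) ((λ.0) (λ.0))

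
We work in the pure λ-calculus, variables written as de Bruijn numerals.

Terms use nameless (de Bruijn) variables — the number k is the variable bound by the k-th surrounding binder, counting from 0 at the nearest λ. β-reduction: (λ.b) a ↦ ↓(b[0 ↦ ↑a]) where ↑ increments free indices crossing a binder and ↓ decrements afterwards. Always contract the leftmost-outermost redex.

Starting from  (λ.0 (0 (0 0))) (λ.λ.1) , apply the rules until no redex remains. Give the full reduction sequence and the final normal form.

Answer: normal form = λ.λ.λ.λ.λ.1  (in 4 steps)

Working:
  start: (λ.0 (0 (0 0))) (λ.λ.1)
  [1] (λ.λ.1) ((λ.λ.1) ((λ.λ.1) (λ.λ.1)))
  [2] λ.(λ.λ.1) ((λ.λ.1) (λ.λ.1))
  [3] λ.λ.(λ.λ.1) (λ.λ.1)
  [4] λ.λ.λ.λ.λ.1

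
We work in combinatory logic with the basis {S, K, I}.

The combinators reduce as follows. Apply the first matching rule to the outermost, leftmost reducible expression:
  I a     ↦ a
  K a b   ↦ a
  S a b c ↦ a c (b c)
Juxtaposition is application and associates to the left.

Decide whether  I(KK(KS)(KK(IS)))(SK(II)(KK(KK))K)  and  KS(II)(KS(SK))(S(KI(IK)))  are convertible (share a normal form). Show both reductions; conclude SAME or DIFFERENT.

Answer: DIFFERENT — A ⇓ K, B ⇓ SS(SI)

Reduction:
Term A:
  start: I(KK(KS)(KK(IS)))(SK(II)(KK(KK))K)
  step 1: KK(KS)(KK(IS))(SK(II)(KK(KK))K)
  step 2: K(KK(IS))(SK(II)(KK(KK))K)
  step 3: KK(IS)
  step 4: K

Term B:
  start: KS(II)(KS(SK))(S(KI(IK)))
  step 1: S(KS(SK))(S(KI(IK)))
  step 2: SS(S(KI(IK)))
  step 3: SS(SI)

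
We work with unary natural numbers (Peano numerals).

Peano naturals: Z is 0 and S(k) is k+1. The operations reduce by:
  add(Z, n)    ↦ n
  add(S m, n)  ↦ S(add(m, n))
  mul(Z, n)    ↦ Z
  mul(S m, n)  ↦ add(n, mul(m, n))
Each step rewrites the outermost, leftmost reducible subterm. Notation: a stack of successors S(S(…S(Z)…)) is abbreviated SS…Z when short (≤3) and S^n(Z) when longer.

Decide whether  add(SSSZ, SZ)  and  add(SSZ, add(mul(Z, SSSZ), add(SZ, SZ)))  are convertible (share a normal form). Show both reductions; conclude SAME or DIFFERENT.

Answer: SAME — A ⇓ S^4(Z), B ⇓ S^4(Z)

Working:
Term A:
  start: add(SSSZ, SZ)
  →1  S(add(SSZ, SZ))
  →2  S(S(add(SZ, SZ)))
  →3  S(S(S(add(Z, SZ))))
  →4  S^4(Z)

Term B:
  start: add(SSZ, add(mul(Z, SSSZ), add(SZ, SZ)))
  →1  S(add(SZ, add(mul(Z, SSSZ), add(SZ, SZ))))
  →2  S(S(add(Z, add(mul(Z, SSSZ), add(SZ, SZ)))))
  →3  S(S(add(mul(Z, SSSZ), add(SZ, SZ))))
  →4  S(S(add(Z, add(SZ, SZ))))
  →5  S(S(add(SZ, SZ)))
  →6  S(S(S(add(Z, SZ))))
  →7  S^4(Z)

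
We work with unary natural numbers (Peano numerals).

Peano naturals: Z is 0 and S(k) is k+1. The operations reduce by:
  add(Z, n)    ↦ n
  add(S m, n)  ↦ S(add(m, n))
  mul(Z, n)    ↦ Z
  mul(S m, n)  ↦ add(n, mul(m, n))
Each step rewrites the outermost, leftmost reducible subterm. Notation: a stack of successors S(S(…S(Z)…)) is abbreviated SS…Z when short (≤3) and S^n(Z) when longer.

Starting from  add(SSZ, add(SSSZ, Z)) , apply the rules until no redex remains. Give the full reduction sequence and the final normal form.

  start: add(SSZ, add(SSSZ, Z))
  [1] S(add(SZ, add(SSSZ, Z)))
  [2] S(S(add(Z, add(SSSZ, Z))))
  [3] S(S(add(SSSZ, Z)))
  [4] S(S(S(add(SSZ, Z))))
  [5] S(S(S(S(add(SZ, Z)))))
  [6] S(S(S(S(S(add(Z, Z))))))
  [7] S^5(Z)

Answer: normal form = S^5(Z)  (in 7 steps)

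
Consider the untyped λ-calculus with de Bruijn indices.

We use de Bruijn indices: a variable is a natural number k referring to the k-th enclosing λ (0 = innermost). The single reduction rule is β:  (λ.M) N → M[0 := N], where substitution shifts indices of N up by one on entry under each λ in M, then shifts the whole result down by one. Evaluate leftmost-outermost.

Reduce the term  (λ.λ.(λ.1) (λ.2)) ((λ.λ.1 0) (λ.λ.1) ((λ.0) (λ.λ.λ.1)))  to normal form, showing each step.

Answer: normal form = λ.0  (in 2 steps)

Derivation:
  start: (λ.λ.(λ.1) (λ.2)) ((λ.λ.1 0) (λ.λ.1) ((λ.0) (λ.λ.λ.1)))
  →1  λ.(λ.1) (λ.(λ.λ.1 0) (λ.λ.1) ((λ.0) (λ.λ.λ.1)))
  →2  λ.0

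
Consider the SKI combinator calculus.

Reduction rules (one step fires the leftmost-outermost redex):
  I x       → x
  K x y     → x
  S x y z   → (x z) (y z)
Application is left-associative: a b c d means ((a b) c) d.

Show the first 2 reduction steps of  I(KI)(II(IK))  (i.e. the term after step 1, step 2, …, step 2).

Answer: after 2 steps: I

Reduction:
  start: I(KI)(II(IK))
  step 1: KI(II(IK))
  step 2: I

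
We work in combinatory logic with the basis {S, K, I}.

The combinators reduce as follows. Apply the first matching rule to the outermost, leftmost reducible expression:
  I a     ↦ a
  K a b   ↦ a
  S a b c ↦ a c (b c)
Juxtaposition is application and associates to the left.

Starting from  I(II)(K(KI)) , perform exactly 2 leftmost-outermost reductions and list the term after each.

Answer: after 2 steps: I(K(KI))

Reduction:
  start: I(II)(K(KI))
  step 1: II(K(KI))
  step 2: I(K(KI))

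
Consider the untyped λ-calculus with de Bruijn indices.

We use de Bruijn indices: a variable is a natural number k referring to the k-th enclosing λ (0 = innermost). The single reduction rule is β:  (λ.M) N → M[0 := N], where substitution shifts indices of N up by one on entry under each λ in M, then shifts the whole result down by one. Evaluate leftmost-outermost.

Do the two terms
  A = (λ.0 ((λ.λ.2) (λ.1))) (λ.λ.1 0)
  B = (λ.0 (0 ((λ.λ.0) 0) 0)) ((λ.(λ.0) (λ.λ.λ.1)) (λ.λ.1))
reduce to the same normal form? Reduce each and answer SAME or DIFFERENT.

Term A:
  start: (λ.0 ((λ.λ.2) (λ.1))) (λ.λ.1 0)
  [1] (λ.λ.1 0) ((λ.λ.λ.λ.1 0) (λ.λ.λ.1 0))
  [2] λ.(λ.λ.λ.λ.1 0) (λ.λ.λ.1 0) 0
  [3] λ.(λ.λ.λ.1 0) 0
  [4] λ.λ.λ.1 0

Term B:
  start: (λ.0 (0 ((λ.λ.0) 0) 0)) ((λ.(λ.0) (λ.λ.λ.1)) (λ.λ.1))
  [1] (λ.(λ.0) (λ.λ.λ.1)) (λ.λ.1) ((λ.(λ.0) (λ.λ.λ.1)) (λ.λ.1) ((λ.λ.0) ((λ.(λ.0) (λ.λ.λ.1)) (λ.λ.1))) ((λ.(λ.0) (λ.λ.λ.1)) (λ.λ.1)))
  [2] (λ.0) (λ.λ.λ.1) ((λ.(λ.0) (λ.λ.λ.1)) (λ.λ.1) ((λ.λ.0) ((λ.(λ.0) (λ.λ.λ.1)) (λ.λ.1))) ((λ.(λ.0) (λ.λ.λ.1)) (λ.λ.1)))
  [3] (λ.λ.λ.1) ((λ.(λ.0) (λ.λ.λ.1)) (λ.λ.1) ((λ.λ.0) ((λ.(λ.0) (λ.λ.λ.1)) (λ.λ.1))) ((λ.(λ.0) (λ.λ.λ.1)) (λ.λ.1)))
  [4] λ.λ.1

Answer: DIFFERENT — A ⇓ λ.λ.λ.1 0, B ⇓ λ.λ.1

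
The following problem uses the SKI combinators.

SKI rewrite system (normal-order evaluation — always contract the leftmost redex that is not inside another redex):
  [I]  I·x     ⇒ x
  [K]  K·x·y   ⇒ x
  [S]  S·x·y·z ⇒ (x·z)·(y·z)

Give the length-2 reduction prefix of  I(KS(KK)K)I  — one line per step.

Answer: after 2 steps: SKI

Reduction:
  start: I(KS(KK)K)I
  →1  KS(KK)KI
  →2  SKI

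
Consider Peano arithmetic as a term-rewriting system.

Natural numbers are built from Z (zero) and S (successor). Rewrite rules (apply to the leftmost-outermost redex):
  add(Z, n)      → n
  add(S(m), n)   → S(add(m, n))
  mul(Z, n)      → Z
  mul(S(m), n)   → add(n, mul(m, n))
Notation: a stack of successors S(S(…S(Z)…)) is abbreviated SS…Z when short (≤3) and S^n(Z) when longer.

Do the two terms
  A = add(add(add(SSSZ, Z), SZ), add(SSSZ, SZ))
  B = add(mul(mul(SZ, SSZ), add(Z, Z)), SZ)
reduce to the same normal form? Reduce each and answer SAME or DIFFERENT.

Term A:
  start: add(add(add(SSSZ, Z), SZ), add(SSSZ, SZ))
  [1] add(add(S(add(SSZ, Z)), SZ), add(SSSZ, SZ))
  [2] add(S(add(add(SSZ, Z), SZ)), add(SSSZ, SZ))
  [3] S(add(add(add(SSZ, Z), SZ), add(SSSZ, SZ)))
  [4] S(add(add(S(add(SZ, Z)), SZ), add(SSSZ, SZ)))
  [5] S(add(S(add(add(SZ, Z), SZ)), add(SSSZ, SZ)))
  [6] S(S(add(add(add(SZ, Z), SZ), add(SSSZ, SZ))))
  [7] S(S(add(add(S(add(Z, Z)), SZ), add(SSSZ, SZ))))
  [8] S(S(add(S(add(add(Z, Z), SZ)), add(SSSZ, SZ))))
  [9] S(S(S(add(add(add(Z, Z), SZ), add(SSSZ, SZ)))))
  [10] S(S(S(add(add(Z, SZ), add(SSSZ, SZ)))))
  [11] S(S(S(add(SZ, add(SSSZ, SZ)))))
  [12] S(S(S(S(add(Z, add(SSSZ, SZ))))))
  [13] S(S(S(S(add(SSSZ, SZ)))))
  [14] S(S(S(S(S(add(SSZ, SZ))))))
  [15] S(S(S(S(S(S(add(SZ, SZ)))))))
  [16] S(S(S(S(S(S(S(add(Z, SZ))))))))
  [17] S^8(Z)

Term B:
  start: add(mul(mul(SZ, SSZ), add(Z, Z)), SZ)
  [1] add(mul(add(SSZ, mul(Z, SSZ)), add(Z, Z)), SZ)
  [2] add(mul(S(add(SZ, mul(Z, SSZ))), add(Z, Z)), SZ)
  [3] add(add(add(Z, Z), mul(add(SZ, mul(Z, SSZ)), add(Z, Z))), SZ)
  [4] add(add(Z, mul(add(SZ, mul(Z, SSZ)), add(Z, Z))), SZ)
  [5] add(mul(add(SZ, mul(Z, SSZ)), add(Z, Z)), SZ)
  [6] add(mul(S(add(Z, mul(Z, SSZ))), add(Z, Z)), SZ)
  [7] add(add(add(Z, Z), mul(add(Z, mul(Z, SSZ)), add(Z, Z))), SZ)
  [8] add(add(Z, mul(add(Z, mul(Z, SSZ)), add(Z, Z))), SZ)
  [9] add(mul(add(Z, mul(Z, SSZ)), add(Z, Z)), SZ)
  [10] add(mul(mul(Z, SSZ), add(Z, Z)), SZ)
  [11] add(mul(Z, add(Z, Z)), SZ)
  [12] add(Z, SZ)
  [13] SZ

Answer: DIFFERENT — A ⇓ S^8(Z), B ⇓ SZ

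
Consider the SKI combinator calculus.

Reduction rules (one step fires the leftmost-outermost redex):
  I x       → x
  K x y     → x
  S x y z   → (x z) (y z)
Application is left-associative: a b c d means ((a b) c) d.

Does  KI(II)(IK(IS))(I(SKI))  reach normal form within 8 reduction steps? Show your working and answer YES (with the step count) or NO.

  start: KI(II)(IK(IS))(I(SKI))
  [1] I(IK(IS))(I(SKI))
  [2] IK(IS)(I(SKI))
  [3] K(IS)(I(SKI))
  [4] IS
  [5] S

Answer: YES — reaches normal form S in 5 ≤ 8 steps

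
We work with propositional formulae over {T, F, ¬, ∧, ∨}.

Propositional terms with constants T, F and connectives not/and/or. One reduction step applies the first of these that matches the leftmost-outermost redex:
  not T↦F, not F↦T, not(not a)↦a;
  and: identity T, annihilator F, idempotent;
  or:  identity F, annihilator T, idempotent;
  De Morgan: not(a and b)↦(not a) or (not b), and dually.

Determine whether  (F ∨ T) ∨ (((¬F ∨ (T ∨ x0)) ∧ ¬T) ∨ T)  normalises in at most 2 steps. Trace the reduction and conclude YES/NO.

Answer: YES — reaches normal form T in 2 ≤ 2 steps

Derivation:
  start: (F ∨ T) ∨ (((¬F ∨ (T ∨ x0)) ∧ ¬T) ∨ T)
  [1] T ∨ (((¬F ∨ (T ∨ x0)) ∧ ¬T) ∨ T)
  [2] T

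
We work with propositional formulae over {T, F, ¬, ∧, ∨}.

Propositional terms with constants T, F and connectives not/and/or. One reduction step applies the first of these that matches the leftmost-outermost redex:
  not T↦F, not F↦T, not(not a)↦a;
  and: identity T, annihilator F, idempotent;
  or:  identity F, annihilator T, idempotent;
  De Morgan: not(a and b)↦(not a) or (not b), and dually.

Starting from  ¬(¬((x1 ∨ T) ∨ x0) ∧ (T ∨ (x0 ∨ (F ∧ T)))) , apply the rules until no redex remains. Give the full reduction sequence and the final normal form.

Answer: normal form = T  (in 5 steps)

Working:
  start: ¬(¬((x1 ∨ T) ∨ x0) ∧ (T ∨ (x0 ∨ (F ∧ T))))
  [1] ¬¬((x1 ∨ T) ∨ x0) ∨ ¬(T ∨ (x0 ∨ (F ∧ T)))
  [2] ((x1 ∨ T) ∨ x0) ∨ ¬(T ∨ (x0 ∨ (F ∧ T)))
  [3] (T ∨ x0) ∨ ¬(T ∨ (x0 ∨ (F ∧ T)))
  [4] T ∨ ¬(T ∨ (x0 ∨ (F ∧ T)))
  [5] T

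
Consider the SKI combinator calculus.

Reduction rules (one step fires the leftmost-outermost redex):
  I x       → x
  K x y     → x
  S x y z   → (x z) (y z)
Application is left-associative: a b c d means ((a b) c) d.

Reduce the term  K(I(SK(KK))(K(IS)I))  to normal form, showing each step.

  start: K(I(SK(KK))(K(IS)I))
  [1] K(SK(KK)(K(IS)I))
  [2] K(K(K(IS)I)(KK(K(IS)I)))
  [3] K(K(IS)I)
  [4] K(IS)
  [5] KS

Answer: normal form = KS  (in 5 steps)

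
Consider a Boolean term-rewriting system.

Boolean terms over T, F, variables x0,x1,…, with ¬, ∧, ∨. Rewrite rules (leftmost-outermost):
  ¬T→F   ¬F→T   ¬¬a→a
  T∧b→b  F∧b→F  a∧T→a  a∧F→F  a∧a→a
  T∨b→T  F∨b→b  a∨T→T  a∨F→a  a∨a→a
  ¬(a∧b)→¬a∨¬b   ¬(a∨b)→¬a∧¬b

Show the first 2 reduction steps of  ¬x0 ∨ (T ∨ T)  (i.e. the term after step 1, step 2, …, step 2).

Answer: after 2 steps: T

Derivation:
  start: ¬x0 ∨ (T ∨ T)
  step 1: ¬x0 ∨ T
  step 2: T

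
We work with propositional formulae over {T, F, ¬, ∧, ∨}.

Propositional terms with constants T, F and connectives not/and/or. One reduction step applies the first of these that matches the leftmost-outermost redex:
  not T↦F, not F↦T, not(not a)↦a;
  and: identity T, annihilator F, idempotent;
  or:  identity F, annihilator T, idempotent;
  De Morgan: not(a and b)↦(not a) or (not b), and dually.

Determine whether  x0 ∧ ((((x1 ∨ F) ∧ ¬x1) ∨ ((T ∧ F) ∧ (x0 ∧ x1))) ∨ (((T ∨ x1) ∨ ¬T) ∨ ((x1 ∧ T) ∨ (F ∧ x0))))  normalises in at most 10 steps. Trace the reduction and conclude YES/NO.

Answer: YES — reaches normal form x0 in 9 ≤ 10 steps

Reduction:
  start: x0 ∧ ((((x1 ∨ F) ∧ ¬x1) ∨ ((T ∧ F) ∧ (x0 ∧ x1))) ∨ (((T ∨ x1) ∨ ¬T) ∨ ((x1 ∧ T) ∨ (F ∧ x0))))
  →1  x0 ∧ (((x1 ∧ ¬x1) ∨ ((T ∧ F) ∧ (x0 ∧ x1))) ∨ (((T ∨ x1) ∨ ¬T) ∨ ((x1 ∧ T) ∨ (F ∧ x0))))
  →2  x0 ∧ (((x1 ∧ ¬x1) ∨ (F ∧ (x0 ∧ x1))) ∨ (((T ∨ x1) ∨ ¬T) ∨ ((x1 ∧ T) ∨ (F ∧ x0))))
  →3  x0 ∧ (((x1 ∧ ¬x1) ∨ F) ∨ (((T ∨ x1) ∨ ¬T) ∨ ((x1 ∧ T) ∨ (F ∧ x0))))
  →4  x0 ∧ ((x1 ∧ ¬x1) ∨ (((T ∨ x1) ∨ ¬T) ∨ ((x1 ∧ T) ∨ (F ∧ x0))))
  →5  x0 ∧ ((x1 ∧ ¬x1) ∨ ((T ∨ ¬T) ∨ ((x1 ∧ T) ∨ (F ∧ x0))))
  →6  x0 ∧ ((x1 ∧ ¬x1) ∨ (T ∨ ((x1 ∧ T) ∨ (F ∧ x0))))
  →7  x0 ∧ ((x1 ∧ ¬x1) ∨ T)
  →8  x0 ∧ T
  →9  x0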